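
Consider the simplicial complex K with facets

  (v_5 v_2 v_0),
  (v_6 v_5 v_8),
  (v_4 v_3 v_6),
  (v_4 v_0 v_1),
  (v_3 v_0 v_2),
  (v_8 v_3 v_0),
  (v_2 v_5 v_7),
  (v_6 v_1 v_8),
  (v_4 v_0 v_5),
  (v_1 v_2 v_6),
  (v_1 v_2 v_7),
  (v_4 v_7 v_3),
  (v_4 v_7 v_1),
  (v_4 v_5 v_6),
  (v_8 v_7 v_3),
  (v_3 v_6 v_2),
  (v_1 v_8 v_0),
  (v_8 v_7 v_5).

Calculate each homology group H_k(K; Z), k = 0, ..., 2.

Order the vertices as v_0 < v_1 < v_2 < v_3 < v_4 < v_5 < v_6 < v_7 < v_8. Listing each simplex with vertices in this order, K has dimension 2 with simplices:

  0-simplices (9): [v_0], [v_1], [v_2], [v_3], [v_4], [v_5], [v_6], [v_7], [v_8]
  1-simplices (27): (27 of them)
  2-simplices (18): (18 of them)

so the chain groups are C_0 ≅ Z^9, C_1 ≅ Z^27, C_2 ≅ Z^18.

∂_1: C_1 → C_0 maps an edge to its endpoints' difference, ∂[p,q] = q − p.
The 9×27 boundary matrix has rank 8 and Smith normal form diag(1,1,1,1,1,1,1,1).

∂_2: C_2 → C_1 sends each 2-simplex [p,q,r] to [q,r] − [p,r] + [p,q]. For instance
  ∂[v_1,v_2,v_7] = [v_2,v_7] − [v_1,v_7] + [v_1,v_2],
  ∂[v_0,v_2,v_3] = [v_2,v_3] − [v_0,v_3] + [v_0,v_2].
As a 27×18 matrix over Z this has rank 17, with invariant factors (1,1,1,1,1,1,1,1,1,1,1,1,1,1,1,1,1).

Computing H_k = (kernel of ∂_k) / (image of ∂_{k+1}):

  H_0: rank C_0 − rank ∂_1 = 9 − 8 = 1, and the invariant factors of ∂_1 are all 1, so H_0 = Z.
  H_1: rank ker ∂_1 − rank ∂_2 = (27 − 8) − 17 = 2, and the invariant factors of ∂_2 are all 1, so H_1 = Z^2.
  H_2: rank ker ∂_2 − rank ∂_3 = (18 − 17) − 0 = 1, and there is no ∂_3, so H_2 = Z.

As a check, the Euler characteristic is 9 − 27 + 18 = 0, which agrees with 1 − 2 + 1 = 0.
(K is a triangulation of the torus T^2.)

H_0 ≅ Z,  H_1 ≅ Z^2,  H_2 ≅ Z.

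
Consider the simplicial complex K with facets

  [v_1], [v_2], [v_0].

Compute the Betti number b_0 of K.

b_0 = 3.

Order the vertices as v_0 < v_1 < v_2. Listing each simplex with vertices in this order, K has dimension 0 with simplices:

  0-simplices (3): [v_0], [v_1], [v_2]

Hence C_0 ≅ Z^3.

From H_k ≅ ker(∂_k) / im(∂_{k+1}) we obtain:

  H_0: rank C_0 − rank ∂_1 = 3 − 0 = 3, and there is no ∂_1, so H_0 ≅ Z^3.

Hence the Betti numbers are b_0 = 3.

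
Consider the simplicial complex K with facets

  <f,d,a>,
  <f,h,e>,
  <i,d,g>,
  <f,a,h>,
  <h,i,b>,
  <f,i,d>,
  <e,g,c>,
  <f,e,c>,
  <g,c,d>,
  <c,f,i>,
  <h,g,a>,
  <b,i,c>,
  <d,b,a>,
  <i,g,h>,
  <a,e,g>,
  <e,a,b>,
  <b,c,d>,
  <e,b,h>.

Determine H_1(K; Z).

Order the vertices as a < b < c < d < e < f < g < h < i. Listing each simplex with vertices in this order, K has dimension 2 with simplices:

  0-simplices (9): a, b, c, d, e, f, g, h, i
  1-simplices (27): ab, ad, ae, af, ag, ah, bc, bd, be, bh, bi, cd, ce, cf, cg, ci, df, dg, di, ef, eg, eh, fh, fi, gh, gi, hi
  2-simplices (18): abd, abe, adf, aeg, afh, agh, bcd, bci, beh, bhi, cdg, cef, ceg, cfi, dfi, dgi, efh, ghi

Hence C_0 ≅ Z^9, C_1 ≅ Z^27, C_2 ≅ Z^18.

∂_1: C_1 → C_0 is given by ∂[p,q] = [q] − [p].
As a 9×27 matrix over Z this has rank 8, with invariant factors (1,1,1,1,1,1,1,1).

Boundary ∂_2: C_2 → C_1 acts by ∂[p,q,r] = [q,r] − [p,r] + [p,q]. For instance
  ∂adf = df − af + ad,
  ∂ghi = hi − gi + gh.
The resulting 27×18 matrix has rank 18, and its Smith normal form has invariant factors (1,1,1,1,1,1,1,1,1,1,1,1,1,1,1,1,1,2).

From H_k ≅ ker(∂_k) / im(∂_{k+1}) we obtain:

  H_1: rank ker ∂_1 − rank ∂_2 = (27 − 8) − 18 = 1, and ∂_2 has invariant factor 2 > 1, so H_1 ≅ Z ⊕ Z/2.

H_1 ≅ Z ⊕ Z/2.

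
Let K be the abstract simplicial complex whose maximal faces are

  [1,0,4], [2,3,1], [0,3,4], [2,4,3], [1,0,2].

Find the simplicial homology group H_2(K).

H_2 = 0.

Fix the vertex order 0 < 1 < 2 < 3 < 4 and write every simplex with vertices in increasing order. Then dim K = 2 and the simplices of K are:

  0-simplices (5): [0], [1], [2], [3], [4]
  1-simplices (10): [0,1], [0,2], [0,3], [0,4], [1,2], [1,3], [1,4], [2,3], [2,4], [3,4]
  2-simplices (5): [0,1,2], [0,1,4], [0,3,4], [1,2,3], [2,3,4]

Hence C_0 ≅ Z^5, C_1 ≅ Z^10, C_2 ≅ Z^5.

The boundary map ∂_1: C_1 → C_0 is given by ∂[p,q] = [q] − [p].
The 5×10 boundary matrix has rank 4 and Smith normal form diag(1,1,1,1).

Boundary ∂_2: C_2 → C_1 acts by ∂[p,q,r] = [q,r] − [p,r] + [p,q]. For instance
  ∂[0,1,4] = [1,4] − [0,4] + [0,1],
  ∂[0,1,2] = [1,2] − [0,2] + [0,1].
The 10×5 boundary matrix has rank 5 and Smith normal form diag(1,1,1,1,1).

From H_k ≅ ker(∂_k) / im(∂_{k+1}) we obtain:

  H_2: rank ker ∂_2 − rank ∂_3 = (5 − 5) − 0 = 0, and there is no ∂_3, so H_2 = 0.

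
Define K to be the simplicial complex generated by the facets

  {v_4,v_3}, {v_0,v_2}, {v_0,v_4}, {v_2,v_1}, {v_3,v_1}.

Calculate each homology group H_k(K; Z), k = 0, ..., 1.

H_0 ≅ Z,  H_1 ≅ Z.

Order the vertices as v_0 < v_1 < v_2 < v_3 < v_4. Listing each simplex with vertices in this order, K has dimension 1 with simplices:

  0-simplices (5): [v_0], [v_1], [v_2], [v_3], [v_4]
  1-simplices (5): [v_0,v_2], [v_0,v_4], [v_1,v_2], [v_1,v_3], [v_3,v_4]

giving chain groups C_0 ≅ Z^5, C_1 ≅ Z^5.

The boundary map ∂_1: C_1 → C_0 maps an edge to its endpoints' difference, ∂[p,q] = q − p. For instance
  ∂[v_1,v_3] = [v_3] − [v_1].
The resulting 5×5 matrix has rank 4, and its Smith normal form has invariant factors (1,1,1,1).

Reading off H_k = ker ∂_k / im ∂_{k+1}:

  H_0: rank C_0 − rank ∂_1 = 5 − 4 = 1, and the invariant factors of ∂_1 are all 1, so H_0 = Z.
  H_1: rank ker ∂_1 − rank ∂_2 = (5 − 4) − 0 = 1, and there is no ∂_2, so H_1 = Z.

As a check, the Euler characteristic is 5 − 5 = 0, which agrees with 1 − 1 = 0.
(K is a triangulation of the circle S^1.)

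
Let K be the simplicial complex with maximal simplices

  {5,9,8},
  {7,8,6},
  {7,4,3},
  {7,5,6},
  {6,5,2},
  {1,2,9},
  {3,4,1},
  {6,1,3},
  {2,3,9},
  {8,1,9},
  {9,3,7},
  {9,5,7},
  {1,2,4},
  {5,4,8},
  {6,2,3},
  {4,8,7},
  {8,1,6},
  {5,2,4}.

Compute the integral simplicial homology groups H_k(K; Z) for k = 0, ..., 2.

Take the total order 1 < 2 < 3 < 4 < 5 < 6 < 7 < 8 < 9 on the vertex set. Then K (dimension 2) consists of the simplices:

  0-simplices (9): [1], [2], [3], [4], [5], [6], [7], [8], [9]
  1-simplices (27): (27 of them)
  2-simplices (18): [1,2,4], [1,2,9], [1,3,4], [1,3,6], [1,6,8], [1,8,9], [2,3,6], [2,3,9], [2,4,5], [2,5,6], [3,4,7], [3,7,9], [4,5,8], [4,7,8], [5,6,7], [5,7,9], [5,8,9], [6,7,8]

giving chain groups C_0 ≅ Z^9, C_1 ≅ Z^27, C_2 ≅ Z^18.

The boundary map ∂_1: C_1 → C_0 maps an edge to its endpoints' difference, ∂[p,q] = q − p. For instance
  ∂[1,9] = [9] − [1].
As a 9×27 matrix over Z this has rank 8, with invariant factors (1,1,1,1,1,1,1,1).

Boundary ∂_2: C_2 → C_1 sends each 2-simplex [p,q,r] to [q,r] − [p,r] + [p,q]. For instance
  ∂[1,2,4] = [2,4] − [1,4] + [1,2],
  ∂[1,2,9] = [2,9] − [1,9] + [1,2].
The 27×18 boundary matrix has rank 18 and Smith normal form diag(1,1,1,1,1,1,1,1,1,1,1,1,1,1,1,1,1,2).

From H_k ≅ ker(∂_k) / im(∂_{k+1}) we obtain:

  H_0: rank C_0 − rank ∂_1 = 9 − 8 = 1, and the invariant factors of ∂_1 are all 1, so H_0 = Z.
  H_1: rank ker ∂_1 − rank ∂_2 = (27 − 8) − 18 = 1, and ∂_2 has invariant factor 2 > 1, so H_1 = Z ⊕ Z/2.
  H_2: rank ker ∂_2 − rank ∂_3 = (18 − 18) − 0 = 0, and there is no ∂_3, so H_2 = 0.

As a check, the Euler characteristic is 9 − 27 + 18 = 0, which agrees with 1 − 1 + 0 = 0.

H_0 ≅ Z,  H_1 ≅ Z ⊕ Z/2,  H_2 = 0.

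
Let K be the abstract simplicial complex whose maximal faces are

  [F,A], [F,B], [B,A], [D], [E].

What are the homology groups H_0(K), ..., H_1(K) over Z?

Take the total order A < B < D < E < F on the vertex set. Then K (dimension 1) consists of the simplices:

  0-simplices (5): A, B, D, E, F
  1-simplices (3): AB, AF, BF

so the chain groups are C_0 ≅ Z^5, C_1 ≅ Z^3.

∂_1: C_1 → C_0 sends each edge [p,q] (with p < q) to q − p.
This gives a 5×3 integer matrix of rank 2; reducing to Smith normal form yields diagonal entries (1,1).

Now H_k = ker ∂_k / im ∂_{k+1}, so:

  H_0: rank C_0 − rank ∂_1 = 5 − 2 = 3, and the invariant factors of ∂_1 are all 1, so H_0 = Z^3.
  H_1: rank ker ∂_1 − rank ∂_2 = (3 − 2) − 0 = 1, and there is no ∂_2, so H_1 = Z.

As a check, the Euler characteristic is 5 − 3 = 2, which agrees with 3 − 1 = 2.

H_0 ≅ Z^3,  H_1 ≅ Z.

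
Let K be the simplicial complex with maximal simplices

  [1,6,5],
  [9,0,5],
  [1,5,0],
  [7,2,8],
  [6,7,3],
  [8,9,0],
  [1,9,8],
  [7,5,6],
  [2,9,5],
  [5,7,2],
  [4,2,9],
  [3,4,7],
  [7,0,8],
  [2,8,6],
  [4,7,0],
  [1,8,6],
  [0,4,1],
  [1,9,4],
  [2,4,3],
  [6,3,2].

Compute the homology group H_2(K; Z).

Take the total order 0 < 1 < 2 < 3 < 4 < 5 < 6 < 7 < 8 < 9 on the vertex set. Then K (dimension 2) consists of the simplices:

  0-simplices (10): [0], [1], [2], [3], [4], [5], [6], [7], [8], [9]
  1-simplices (30): (30 of them)
  2-simplices (20): (20 of them)

so the chain groups are C_0 ≅ Z^10, C_1 ≅ Z^30, C_2 ≅ Z^20.

The boundary map ∂_1: C_1 → C_0 maps an edge to its endpoints' difference, ∂[p,q] = q − p.
As a 10×30 matrix over Z this has rank 9, with invariant factors (1,1,1,1,1,1,1,1,1).

∂_2: C_2 → C_1 sends each 2-simplex [p,q,r] to [q,r] − [p,r] + [p,q]. For instance
  ∂[3,6,7] = [6,7] − [3,7] + [3,6],
  ∂[3,4,7] = [4,7] − [3,7] + [3,4].
As a 30×20 matrix over Z this has rank 20, with invariant factors (1,1,1,1,1,1,1,1,1,1,1,1,1,1,1,1,1,1,1,2).

Reading off H_k = ker ∂_k / im ∂_{k+1}:

  H_2: rank ker ∂_2 − rank ∂_3 = (20 − 20) − 0 = 0, and there is no ∂_3, so H_2 ≅ 0.

H_2 = 0.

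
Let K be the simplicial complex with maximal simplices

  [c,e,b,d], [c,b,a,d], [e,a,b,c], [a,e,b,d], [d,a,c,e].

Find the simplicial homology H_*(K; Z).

We work with the vertex ordering a < b < c < d < e. The simplices of K, each written with vertices in increasing order, are:

  0-simplices (5): a, b, c, d, e
  1-simplices (10): ab, ac, ad, ae, bc, bd, be, cd, ce, de
  2-simplices (10): abc, abd, abe, acd, ace, ade, bcd, bce, bde, cde
  3-simplices (5): abcd, abce, abde, acde, bcde

so the chain groups are C_0 ≅ Z^5, C_1 ≅ Z^10, C_2 ≅ Z^10, C_3 ≅ Z^5.

Boundary ∂_1: C_1 → C_0 maps an edge to its endpoints' difference, ∂[p,q] = q − p. For instance
  ∂bc = c − b.
The resulting 5×10 matrix has rank 4, and its Smith normal form has invariant factors (1,1,1,1).

The boundary map ∂_2: C_2 → C_1 sends each 2-simplex [p,q,r] to [q,r] − [p,r] + [p,q]. For instance
  ∂ace = ce − ae + ac,
  ∂ade = de − ae + ad.
The 10×10 boundary matrix has rank 6 and Smith normal form diag(1,1,1,1,1,1).

The boundary map ∂_3: C_3 → C_2 sends each 3-simplex σ to the alternating sum Σ_i (−1)^i (σ with its i-th vertex removed). For instance
  ∂abde = bde − ade + abe − abd,
  ∂abcd = bcd − acd + abd − abc.
As a 10×5 matrix over Z this has rank 4, with invariant factors (1,1,1,1).

Now H_k = ker ∂_k / im ∂_{k+1}, so:

  H_0: rank C_0 − rank ∂_1 = 5 − 4 = 1, and the invariant factors of ∂_1 are all 1, so H_0 ≅ Z.
  H_1: rank ker ∂_1 − rank ∂_2 = (10 − 4) − 6 = 0, and the invariant factors of ∂_2 are all 1, so H_1 ≅ 0.
  H_2: rank ker ∂_2 − rank ∂_3 = (10 − 6) − 4 = 0, and the invariant factors of ∂_3 are all 1, so H_2 ≅ 0.
  H_3: rank ker ∂_3 − rank ∂_4 = (5 − 4) − 0 = 1, and there is no ∂_4, so H_3 ≅ Z.

H_0 ≅ Z,  H_1 = 0,  H_2 = 0,  H_3 ≅ Z.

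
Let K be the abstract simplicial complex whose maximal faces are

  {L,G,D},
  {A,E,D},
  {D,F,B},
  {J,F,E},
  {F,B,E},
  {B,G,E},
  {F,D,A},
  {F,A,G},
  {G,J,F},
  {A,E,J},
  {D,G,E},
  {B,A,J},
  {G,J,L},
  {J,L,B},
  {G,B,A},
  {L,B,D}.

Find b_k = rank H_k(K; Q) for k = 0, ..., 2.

Order the vertices as A < B < D < E < F < G < J < L. Listing each simplex with vertices in this order, K has dimension 2 with simplices:

  0-simplices (8): A, B, D, E, F, G, J, L
  1-simplices (24): AB, AD, AE, AF, AG, AJ, BD, BE, BF, BG, BJ, BL, DE, DF, DG, DL, EF, EG, EJ, FG, FJ, GJ, GL, JL
  2-simplices (16): ABG, ABJ, ADE, ADF, AEJ, AFG, BDF, BDL, BEF, BEG, BJL, DEG, DGL, EFJ, FGJ, GJL

Hence C_0 ≅ Z^8, C_1 ≅ Z^24, C_2 ≅ Z^16.

∂_1: C_1 → C_0 sends each edge [p,q] (with p < q) to q − p.
The resulting 8×24 matrix has rank 7, and its Smith normal form has invariant factors (1,1,1,1,1,1,1).

The boundary map ∂_2: C_2 → C_1 sends each 2-simplex [p,q,r] to [q,r] − [p,r] + [p,q]. For instance
  ∂BDL = DL − BL + BD,
  ∂DGL = GL − DL + DG.
The 24×16 boundary matrix has rank 15 and Smith normal form diag(1,1,1,1,1,1,1,1,1,1,1,1,1,1,1).

Reading off H_k = ker ∂_k / im ∂_{k+1}:

  H_0: rank C_0 − rank ∂_1 = 8 − 7 = 1, and the invariant factors of ∂_1 are all 1, so H_0 ≅ Z.
  H_1: rank ker ∂_1 − rank ∂_2 = (24 − 7) − 15 = 2, and the invariant factors of ∂_2 are all 1, so H_1 ≅ Z^2.
  H_2: rank ker ∂_2 − rank ∂_3 = (16 − 15) − 0 = 1, and there is no ∂_3, so H_2 ≅ Z.

(K is a triangulation of the torus T^2.)

Hence the Betti numbers are b_0 = 1, b_1 = 2, b_2 = 1.

b_0 = 1, b_1 = 2, b_2 = 1.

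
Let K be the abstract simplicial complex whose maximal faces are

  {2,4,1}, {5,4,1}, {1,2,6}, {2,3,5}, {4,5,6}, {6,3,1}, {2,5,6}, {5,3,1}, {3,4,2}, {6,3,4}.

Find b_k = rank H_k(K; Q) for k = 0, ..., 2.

We work with the vertex ordering 1 < 2 < 3 < 4 < 5 < 6. The simplices of K, each written with vertices in increasing order, are:

  0-simplices (6): [1], [2], [3], [4], [5], [6]
  1-simplices (15): [1,2], [1,3], [1,4], [1,5], [1,6], [2,3], [2,4], [2,5], [2,6], [3,4], [3,5], [3,6], [4,5], [4,6], [5,6]
  2-simplices (10): [1,2,4], [1,2,6], [1,3,5], [1,3,6], [1,4,5], [2,3,4], [2,3,5], [2,5,6], [3,4,6], [4,5,6]

so the chain groups are C_0 ≅ Z^6, C_1 ≅ Z^15, C_2 ≅ Z^10.

The boundary map ∂_1: C_1 → C_0 sends each edge [p,q] (with p < q) to q − p. For instance
  ∂[1,2] = [2] − [1].
This gives a 6×15 integer matrix of rank 5; reducing to Smith normal form yields diagonal entries (1,1,1,1,1).

The boundary map ∂_2: C_2 → C_1 acts by ∂[p,q,r] = [q,r] − [p,r] + [p,q]. For instance
  ∂[4,5,6] = [5,6] − [4,6] + [4,5],
  ∂[1,3,5] = [3,5] − [1,5] + [1,3].
This gives a 15×10 integer matrix of rank 10; reducing to Smith normal form yields diagonal entries (1,1,1,1,1,1,1,1,1,2).

Now H_k = ker ∂_k / im ∂_{k+1}, so:

  H_0: rank C_0 − rank ∂_1 = 6 − 5 = 1, and the invariant factors of ∂_1 are all 1, so H_0 = Z.
  H_1: rank ker ∂_1 − rank ∂_2 = (15 − 5) − 10 = 0, and ∂_2 has invariant factor 2 > 1, so H_1 = Z/2.
  H_2: rank ker ∂_2 − rank ∂_3 = (10 − 10) − 0 = 0, and there is no ∂_3, so H_2 = 0.

As a check, the Euler characteristic is 6 − 15 + 10 = 1, which agrees with 1 − 0 + 0 = 1.

Hence the Betti numbers are b_0 = 1, b_1 = 0, b_2 = 0.

b_0 = 1, b_1 = 0, b_2 = 0.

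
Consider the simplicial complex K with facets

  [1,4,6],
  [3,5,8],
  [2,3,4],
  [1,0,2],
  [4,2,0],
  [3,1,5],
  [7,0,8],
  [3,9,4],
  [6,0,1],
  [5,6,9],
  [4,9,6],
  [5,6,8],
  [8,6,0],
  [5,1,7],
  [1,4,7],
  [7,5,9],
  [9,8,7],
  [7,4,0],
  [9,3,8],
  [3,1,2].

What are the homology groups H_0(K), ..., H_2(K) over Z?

H_0 ≅ Z,  H_1 ≅ Z ⊕ Z/2Z,  H_2 = 0.

Take the total order 0 < 1 < 2 < 3 < 4 < 5 < 6 < 7 < 8 < 9 on the vertex set. Then K (dimension 2) consists of the simplices:

  0-simplices (10): [0], [1], [2], [3], [4], [5], [6], [7], [8], [9]
  1-simplices (30): (30 of them)
  2-simplices (20): (20 of them)

giving chain groups C_0 ≅ Z^10, C_1 ≅ Z^30, C_2 ≅ Z^20.

∂_1: C_1 → C_0 is given by ∂[p,q] = [q] − [p].
The resulting 10×30 matrix has rank 9, and its Smith normal form has invariant factors (1,1,1,1,1,1,1,1,1).

The boundary map ∂_2: C_2 → C_1 acts by ∂[p,q,r] = [q,r] − [p,r] + [p,q]. For instance
  ∂[5,6,9] = [6,9] − [5,9] + [5,6],
  ∂[0,6,8] = [6,8] − [0,8] + [0,6].
As a 30×20 matrix over Z this has rank 20, with invariant factors (1,1,1,1,1,1,1,1,1,1,1,1,1,1,1,1,1,1,1,2).

Now H_k = ker ∂_k / im ∂_{k+1}, so:

  H_0: rank C_0 − rank ∂_1 = 10 − 9 = 1, and the invariant factors of ∂_1 are all 1, so H_0 = Z.
  H_1: rank ker ∂_1 − rank ∂_2 = (30 − 9) − 20 = 1, and ∂_2 has invariant factor 2 > 1, so H_1 = Z ⊕ Z/2Z.
  H_2: rank ker ∂_2 − rank ∂_3 = (20 − 20) − 0 = 0, and there is no ∂_3, so H_2 = 0.

As a check, the Euler characteristic is 10 − 30 + 20 = 0, which agrees with 1 − 1 + 0 = 0.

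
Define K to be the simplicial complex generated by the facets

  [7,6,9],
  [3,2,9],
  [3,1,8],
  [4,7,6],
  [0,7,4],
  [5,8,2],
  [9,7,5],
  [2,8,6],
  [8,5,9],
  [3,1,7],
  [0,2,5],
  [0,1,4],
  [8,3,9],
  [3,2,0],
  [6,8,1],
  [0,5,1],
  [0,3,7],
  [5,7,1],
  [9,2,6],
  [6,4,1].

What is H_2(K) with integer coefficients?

H_2 = 0.

K has 10 vertices, 30 edges, 20 triangles.
rank ∂_2 = 20, rank ∂_3 = 0 ⇒ b_2 = 20 − 20 − 0 = 0. So H_2 = 0.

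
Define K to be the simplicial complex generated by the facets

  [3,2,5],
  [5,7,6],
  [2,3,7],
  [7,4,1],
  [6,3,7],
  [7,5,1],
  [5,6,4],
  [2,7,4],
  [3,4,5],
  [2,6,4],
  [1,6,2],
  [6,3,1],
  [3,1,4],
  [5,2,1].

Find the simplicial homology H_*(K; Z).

H_0 ≅ Z,  H_1 ≅ Z^2,  H_2 ≅ Z.

K has 7 vertices, 21 edges, 14 triangles.
rank ∂_0 = 0, rank ∂_1 = 6 ⇒ b_0 = 7 − 0 − 6 = 1; all invariant factors of ∂_1 are 1 so no torsion. So H_0 ≅ Z.
rank ∂_1 = 6, rank ∂_2 = 13 ⇒ b_1 = 21 − 6 − 13 = 2; all invariant factors of ∂_2 are 1 so no torsion. So H_1 ≅ Z^2.
rank ∂_2 = 13, rank ∂_3 = 0 ⇒ b_2 = 14 − 13 − 0 = 1. So H_2 ≅ Z.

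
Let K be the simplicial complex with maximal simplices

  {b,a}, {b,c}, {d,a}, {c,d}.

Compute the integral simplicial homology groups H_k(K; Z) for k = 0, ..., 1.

H_0 ≅ Z,  H_1 ≅ Z.

Order the vertices as a < b < c < d. Listing each simplex with vertices in this order, K has dimension 1 with simplices:

  0-simplices (4): a, b, c, d
  1-simplices (4): ab, ad, bc, cd

giving chain groups C_0 ≅ Z^4, C_1 ≅ Z^4.

Boundary ∂_1: C_1 → C_0 maps an edge to its endpoints' difference, ∂[p,q] = q − p. For instance
  ∂ab = b − a.
The 4×4 boundary matrix has rank 3 and Smith normal form diag(1,1,1).

Now H_k = ker ∂_k / im ∂_{k+1}, so:

  H_0: rank C_0 − rank ∂_1 = 4 − 3 = 1, and the invariant factors of ∂_1 are all 1, so H_0 ≅ Z.
  H_1: rank ker ∂_1 − rank ∂_2 = (4 − 3) − 0 = 1, and there is no ∂_2, so H_1 ≅ Z.

As a check, the Euler characteristic is 4 − 4 = 0, which agrees with 1 − 1 = 0.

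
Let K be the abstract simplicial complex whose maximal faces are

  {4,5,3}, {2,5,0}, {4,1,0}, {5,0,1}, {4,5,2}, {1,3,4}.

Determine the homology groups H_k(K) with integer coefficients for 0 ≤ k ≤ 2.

H_0 = Z,  H_1 = Z,  H_2 = 0.

Order the vertices as 0 < 1 < 2 < 3 < 4 < 5. Listing each simplex with vertices in this order, K has dimension 2 with simplices:

  0-simplices (6): [0], [1], [2], [3], [4], [5]
  1-simplices (12): [0,1], [0,2], [0,4], [0,5], [1,3], [1,4], [1,5], [2,4], [2,5], [3,4], [3,5], [4,5]
  2-simplices (6): [0,1,4], [0,1,5], [0,2,5], [1,3,4], [2,4,5], [3,4,5]

giving chain groups C_0 ≅ Z^6, C_1 ≅ Z^12, C_2 ≅ Z^6.

Boundary ∂_1: C_1 → C_0 sends each edge [p,q] (with p < q) to q − p.
The resulting 6×12 matrix has rank 5, and its Smith normal form has invariant factors (1,1,1,1,1).

Boundary ∂_2: C_2 → C_1 sends each 2-simplex [p,q,r] to [q,r] − [p,r] + [p,q]. For instance
  ∂[3,4,5] = [4,5] − [3,5] + [3,4],
  ∂[0,1,4] = [1,4] − [0,4] + [0,1].
This gives a 12×6 integer matrix of rank 6; reducing to Smith normal form yields diagonal entries (1,1,1,1,1,1).

Computing H_k = (kernel of ∂_k) / (image of ∂_{k+1}):

  H_0: rank C_0 − rank ∂_1 = 6 − 5 = 1, and the invariant factors of ∂_1 are all 1, so H_0 ≅ Z.
  H_1: rank ker ∂_1 − rank ∂_2 = (12 − 5) − 6 = 1, and the invariant factors of ∂_2 are all 1, so H_1 ≅ Z.
  H_2: rank ker ∂_2 − rank ∂_3 = (6 − 6) − 0 = 0, and there is no ∂_3, so H_2 ≅ 0.

As a check, the Euler characteristic is 6 − 12 + 6 = 0, which agrees with 1 − 1 + 0 = 0.
(K is a triangulation of the cylinder S^1 x I.)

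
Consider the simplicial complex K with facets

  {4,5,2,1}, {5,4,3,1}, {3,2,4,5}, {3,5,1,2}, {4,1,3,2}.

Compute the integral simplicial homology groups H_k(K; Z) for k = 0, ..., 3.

Take the total order 1 < 2 < 3 < 4 < 5 on the vertex set. Then K (dimension 3) consists of the simplices:

  0-simplices (5): [1], [2], [3], [4], [5]
  1-simplices (10): [1,2], [1,3], [1,4], [1,5], [2,3], [2,4], [2,5], [3,4], [3,5], [4,5]
  2-simplices (10): [1,2,3], [1,2,4], [1,2,5], [1,3,4], [1,3,5], [1,4,5], [2,3,4], [2,3,5], [2,4,5], [3,4,5]
  3-simplices (5): [1,2,3,4], [1,2,3,5], [1,2,4,5], [1,3,4,5], [2,3,4,5]

so the chain groups are C_0 ≅ Z^5, C_1 ≅ Z^10, C_2 ≅ Z^10, C_3 ≅ Z^5.

The boundary map ∂_1: C_1 → C_0 sends each edge [p,q] (with p < q) to q − p. For instance
  ∂[1,4] = [4] − [1].
As a 5×10 matrix over Z this has rank 4, with invariant factors (1,1,1,1).

The boundary map ∂_2: C_2 → C_1 acts by ∂[p,q,r] = [q,r] − [p,r] + [p,q]. For instance
  ∂[1,2,4] = [2,4] − [1,4] + [1,2],
  ∂[1,2,3] = [2,3] − [1,3] + [1,2].
The 10×10 boundary matrix has rank 6 and Smith normal form diag(1,1,1,1,1,1).

Boundary ∂_3: C_3 → C_2 sends each 3-simplex σ to the alternating sum Σ_i (−1)^i (σ with its i-th vertex removed). For instance
  ∂[1,2,3,5] = [2,3,5] − [1,3,5] + [1,2,5] − [1,2,3],
  ∂[1,3,4,5] = [3,4,5] − [1,4,5] + [1,3,5] − [1,3,4].
This gives a 10×5 integer matrix of rank 4; reducing to Smith normal form yields diagonal entries (1,1,1,1).

Reading off H_k = ker ∂_k / im ∂_{k+1}:

  H_0: rank C_0 − rank ∂_1 = 5 − 4 = 1, and the invariant factors of ∂_1 are all 1, so H_0 = Z.
  H_1: rank ker ∂_1 − rank ∂_2 = (10 − 4) − 6 = 0, and the invariant factors of ∂_2 are all 1, so H_1 = 0.
  H_2: rank ker ∂_2 − rank ∂_3 = (10 − 6) − 4 = 0, and the invariant factors of ∂_3 are all 1, so H_2 = 0.
  H_3: rank ker ∂_3 − rank ∂_4 = (5 − 4) − 0 = 1, and there is no ∂_4, so H_3 = Z.

H_0 = Z,  H_1 = 0,  H_2 = 0,  H_3 = Z.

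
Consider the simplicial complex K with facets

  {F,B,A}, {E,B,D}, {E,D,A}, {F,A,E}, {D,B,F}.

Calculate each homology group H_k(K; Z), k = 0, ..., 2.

H_0 ≅ Z,  H_1 ≅ Z,  H_2 = 0.

Take the total order A < B < D < E < F on the vertex set. Then K (dimension 2) consists of the simplices:

  0-simplices (5): A, B, D, E, F
  1-simplices (10): AB, AD, AE, AF, BD, BE, BF, DE, DF, EF
  2-simplices (5): ABF, ADE, AEF, BDE, BDF

giving chain groups C_0 ≅ Z^5, C_1 ≅ Z^10, C_2 ≅ Z^5.

∂_1: C_1 → C_0 is given by ∂[p,q] = [q] − [p]. For instance
  ∂DE = E − D.
As a 5×10 matrix over Z this has rank 4, with invariant factors (1,1,1,1).

The boundary map ∂_2: C_2 → C_1 sends each 2-simplex [p,q,r] to [q,r] − [p,r] + [p,q]. For instance
  ∂BDE = DE − BE + BD,
  ∂ABF = BF − AF + AB.
As a 10×5 matrix over Z this has rank 5, with invariant factors (1,1,1,1,1).

Now H_k = ker ∂_k / im ∂_{k+1}, so:

  H_0: rank C_0 − rank ∂_1 = 5 − 4 = 1, and the invariant factors of ∂_1 are all 1, so H_0 = Z.
  H_1: rank ker ∂_1 − rank ∂_2 = (10 − 4) − 5 = 1, and the invariant factors of ∂_2 are all 1, so H_1 = Z.
  H_2: rank ker ∂_2 − rank ∂_3 = (5 − 5) − 0 = 0, and there is no ∂_3, so H_2 = 0.

As a check, the Euler characteristic is 5 − 10 + 5 = 0, which agrees with 1 − 1 + 0 = 0.
(K is a triangulation of the Möbius band.)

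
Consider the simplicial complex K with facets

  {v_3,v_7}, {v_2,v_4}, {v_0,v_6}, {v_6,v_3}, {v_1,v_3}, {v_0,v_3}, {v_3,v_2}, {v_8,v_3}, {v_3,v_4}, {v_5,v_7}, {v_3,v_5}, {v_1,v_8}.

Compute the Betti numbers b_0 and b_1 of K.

b_0 = 1, b_1 = 4.

Fix the vertex order v_0 < v_1 < v_2 < v_3 < v_4 < v_5 < v_6 < v_7 < v_8 and write every simplex with vertices in increasing order. Then dim K = 1 and the simplices of K are:

  0-simplices (9): [v_0], [v_1], [v_2], [v_3], [v_4], [v_5], [v_6], [v_7], [v_8]
  1-simplices (12): [v_0,v_3], [v_0,v_6], [v_1,v_3], [v_1,v_8], [v_2,v_3], [v_2,v_4], [v_3,v_4], [v_3,v_5], [v_3,v_6], [v_3,v_7], [v_3,v_8], [v_5,v_7]

Hence C_0 ≅ Z^9, C_1 ≅ Z^12.

Boundary ∂_1: C_1 → C_0 is given by ∂[p,q] = [q] − [p].
The 9×12 boundary matrix has rank 8 and Smith normal form diag(1,1,1,1,1,1,1,1).

Reading off H_k = ker ∂_k / im ∂_{k+1}:

  H_0: rank C_0 − rank ∂_1 = 9 − 8 = 1, and the invariant factors of ∂_1 are all 1, so H_0 = Z.
  H_1: rank ker ∂_1 − rank ∂_2 = (12 − 8) − 0 = 4, and there is no ∂_2, so H_1 = Z^4.

As a check, the Euler characteristic is 9 − 12 = -3, which agrees with 1 − 4 = -3.

Hence the Betti numbers are b_0 = 1, b_1 = 4.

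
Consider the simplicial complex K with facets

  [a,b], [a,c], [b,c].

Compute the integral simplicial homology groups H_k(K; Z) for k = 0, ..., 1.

H_0 = Z,  H_1 = Z.

K has 3 vertices, 3 edges.
rank ∂_0 = 0, rank ∂_1 = 2 ⇒ b_0 = 3 − 0 − 2 = 1; all invariant factors of ∂_1 are 1 so no torsion. So H_0 ≅ Z.
rank ∂_1 = 2, rank ∂_2 = 0 ⇒ b_1 = 3 − 2 − 0 = 1. So H_1 ≅ Z.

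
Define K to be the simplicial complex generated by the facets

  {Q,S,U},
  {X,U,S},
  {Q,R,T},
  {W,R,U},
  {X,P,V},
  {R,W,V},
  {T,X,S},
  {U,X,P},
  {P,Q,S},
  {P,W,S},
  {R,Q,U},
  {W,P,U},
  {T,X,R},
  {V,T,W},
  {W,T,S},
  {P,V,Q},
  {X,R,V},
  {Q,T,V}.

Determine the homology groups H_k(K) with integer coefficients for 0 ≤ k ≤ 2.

We work with the vertex ordering P < Q < R < S < T < U < V < W < X. The simplices of K, each written with vertices in increasing order, are:

  0-simplices (9): P, Q, R, S, T, U, V, W, X
  1-simplices (27): PQ, PS, PU, PV, PW, PX, QR, QS, QT, QU, QV, RT, RU, RV, RW, RX, ST, SU, SW, SX, TV, TW, TX, UW, UX, VW, VX
  2-simplices (18): PQS, PQV, PSW, PUW, PUX, PVX, QRT, QRU, QSU, QTV, RTX, RUW, RVW, RVX, STW, STX, SUX, TVW

giving chain groups C_0 ≅ Z^9, C_1 ≅ Z^27, C_2 ≅ Z^18.

The boundary map ∂_1: C_1 → C_0 maps an edge to its endpoints' difference, ∂[p,q] = q − p. For instance
  ∂PQ = Q − P.
This gives a 9×27 integer matrix of rank 8; reducing to Smith normal form yields diagonal entries (1,1,1,1,1,1,1,1).

Boundary ∂_2: C_2 → C_1 acts by ∂[p,q,r] = [q,r] − [p,r] + [p,q]. For instance
  ∂PUX = UX − PX + PU,
  ∂STW = TW − SW + ST.
The 27×18 boundary matrix has rank 18 and Smith normal form diag(1,1,1,1,1,1,1,1,1,1,1,1,1,1,1,1,1,2).

From H_k ≅ ker(∂_k) / im(∂_{k+1}) we obtain:

  H_0: rank C_0 − rank ∂_1 = 9 − 8 = 1, and the invariant factors of ∂_1 are all 1, so H_0 = Z.
  H_1: rank ker ∂_1 − rank ∂_2 = (27 − 8) − 18 = 1, and ∂_2 has invariant factor 2 > 1, so H_1 = Z ⊕ Z/2.
  H_2: rank ker ∂_2 − rank ∂_3 = (18 − 18) − 0 = 0, and there is no ∂_3, so H_2 = 0.

As a check, the Euler characteristic is 9 − 27 + 18 = 0, which agrees with 1 − 1 + 0 = 0.

H_0 ≅ Z,  H_1 ≅ Z ⊕ Z/2,  H_2 = 0.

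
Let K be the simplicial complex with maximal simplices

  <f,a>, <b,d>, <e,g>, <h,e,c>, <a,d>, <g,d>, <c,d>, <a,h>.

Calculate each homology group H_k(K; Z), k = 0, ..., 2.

H_0 ≅ Z,  H_1 ≅ Z^2,  H_2 = 0.

We work with the vertex ordering a < b < c < d < e < f < g < h. The simplices of K, each written with vertices in increasing order, are:

  0-simplices (8): a, b, c, d, e, f, g, h
  1-simplices (10): ad, af, ah, bd, cd, ce, ch, dg, eg, eh
  2-simplices (1): ceh

giving chain groups C_0 ≅ Z^8, C_1 ≅ Z^10, C_2 ≅ Z^1.

The boundary map ∂_1: C_1 → C_0 maps an edge to its endpoints' difference, ∂[p,q] = q − p.
This gives a 8×10 integer matrix of rank 7; reducing to Smith normal form yields diagonal entries (1,1,1,1,1,1,1).

The boundary map ∂_2: C_2 → C_1 acts by ∂[p,q,r] = [q,r] − [p,r] + [p,q]. For instance
  ∂ceh = eh − ch + ce.
The 10×1 boundary matrix has rank 1 and Smith normal form diag(1).

Now H_k = ker ∂_k / im ∂_{k+1}, so:

  H_0: rank C_0 − rank ∂_1 = 8 − 7 = 1, and the invariant factors of ∂_1 are all 1, so H_0 ≅ Z.
  H_1: rank ker ∂_1 − rank ∂_2 = (10 − 7) − 1 = 2, and the invariant factors of ∂_2 are all 1, so H_1 ≅ Z^2.
  H_2: rank ker ∂_2 − rank ∂_3 = (1 − 1) − 0 = 0, and there is no ∂_3, so H_2 ≅ 0.

As a check, the Euler characteristic is 8 − 10 + 1 = -1, which agrees with 1 − 2 + 0 = -1.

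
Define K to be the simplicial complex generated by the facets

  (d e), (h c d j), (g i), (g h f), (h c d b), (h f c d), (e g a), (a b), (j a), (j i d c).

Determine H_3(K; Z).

H_3 = 0.

K has 10 vertices, 24 edges, 15 triangles, 4 3-simplices.
rank ∂_3 = 4, rank ∂_4 = 0 ⇒ b_3 = 4 − 4 − 0 = 0. So H_3 ≅ 0.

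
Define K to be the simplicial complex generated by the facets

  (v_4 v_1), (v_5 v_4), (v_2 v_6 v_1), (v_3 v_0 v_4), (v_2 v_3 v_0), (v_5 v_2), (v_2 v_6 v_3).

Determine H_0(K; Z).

H_0 = Z.

Take the total order v_0 < v_1 < v_2 < v_3 < v_4 < v_5 < v_6 on the vertex set. Then K (dimension 2) consists of the simplices:

  0-simplices (7): [v_0], [v_1], [v_2], [v_3], [v_4], [v_5], [v_6]
  1-simplices (12): [v_0,v_2], [v_0,v_3], [v_0,v_4], [v_1,v_2], [v_1,v_4], [v_1,v_6], [v_2,v_3], [v_2,v_5], [v_2,v_6], [v_3,v_4], [v_3,v_6], [v_4,v_5]
  2-simplices (4): [v_0,v_2,v_3], [v_0,v_3,v_4], [v_1,v_2,v_6], [v_2,v_3,v_6]

Hence C_0 ≅ Z^7, C_1 ≅ Z^12, C_2 ≅ Z^4.

Boundary ∂_1: C_1 → C_0 sends each edge [p,q] (with p < q) to q − p. For instance
  ∂[v_2,v_6] = [v_6] − [v_2].
The 7×12 boundary matrix has rank 6 and Smith normal form diag(1,1,1,1,1,1).

∂_2: C_2 → C_1 acts by ∂[p,q,r] = [q,r] − [p,r] + [p,q]. For instance
  ∂[v_2,v_3,v_6] = [v_3,v_6] − [v_2,v_6] + [v_2,v_3],
  ∂[v_0,v_2,v_3] = [v_2,v_3] − [v_0,v_3] + [v_0,v_2].
The 12×4 boundary matrix has rank 4 and Smith normal form diag(1,1,1,1).

Now H_k = ker ∂_k / im ∂_{k+1}, so:

  H_0: rank C_0 − rank ∂_1 = 7 − 6 = 1, and the invariant factors of ∂_1 are all 1, so H_0 ≅ Z.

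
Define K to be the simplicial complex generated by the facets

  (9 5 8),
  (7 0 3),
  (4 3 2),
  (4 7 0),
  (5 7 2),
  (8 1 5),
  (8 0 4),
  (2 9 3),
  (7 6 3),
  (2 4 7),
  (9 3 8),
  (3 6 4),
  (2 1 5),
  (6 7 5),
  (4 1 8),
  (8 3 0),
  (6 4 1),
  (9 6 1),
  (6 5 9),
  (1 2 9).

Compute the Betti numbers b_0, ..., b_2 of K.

Order the vertices as 0 < 1 < 2 < 3 < 4 < 5 < 6 < 7 < 8 < 9. Listing each simplex with vertices in this order, K has dimension 2 with simplices:

  0-simplices (10): [0], [1], [2], [3], [4], [5], [6], [7], [8], [9]
  1-simplices (30): (30 of them)
  2-simplices (20): (20 of them)

Hence C_0 ≅ Z^10, C_1 ≅ Z^30, C_2 ≅ Z^20.

∂_1: C_1 → C_0 maps an edge to its endpoints' difference, ∂[p,q] = q − p. For instance
  ∂[6,7] = [7] − [6].
This gives a 10×30 integer matrix of rank 9; reducing to Smith normal form yields diagonal entries (1,1,1,1,1,1,1,1,1).

The boundary map ∂_2: C_2 → C_1 acts by ∂[p,q,r] = [q,r] − [p,r] + [p,q]. For instance
  ∂[2,3,4] = [3,4] − [2,4] + [2,3],
  ∂[1,2,9] = [2,9] − [1,9] + [1,2].
As a 30×20 matrix over Z this has rank 20, with invariant factors (1,1,1,1,1,1,1,1,1,1,1,1,1,1,1,1,1,1,1,2).

From H_k ≅ ker(∂_k) / im(∂_{k+1}) we obtain:

  H_0: rank C_0 − rank ∂_1 = 10 − 9 = 1, and the invariant factors of ∂_1 are all 1, so H_0 ≅ Z.
  H_1: rank ker ∂_1 − rank ∂_2 = (30 − 9) − 20 = 1, and ∂_2 has invariant factor 2 > 1, so H_1 ≅ Z ⊕ Z_2.
  H_2: rank ker ∂_2 − rank ∂_3 = (20 − 20) − 0 = 0, and there is no ∂_3, so H_2 ≅ 0.

Hence the Betti numbers are b_0 = 1, b_1 = 1, b_2 = 0.

b_0 = 1, b_1 = 1, b_2 = 0.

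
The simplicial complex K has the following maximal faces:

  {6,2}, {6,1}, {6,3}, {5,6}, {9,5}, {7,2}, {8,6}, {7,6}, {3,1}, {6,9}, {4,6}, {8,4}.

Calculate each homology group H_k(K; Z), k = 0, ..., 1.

K has 9 vertices, 12 edges.
rank ∂_0 = 0, rank ∂_1 = 8 ⇒ b_0 = 9 − 0 − 8 = 1; all invariant factors of ∂_1 are 1 so no torsion. So H_0 ≅ Z.
rank ∂_1 = 8, rank ∂_2 = 0 ⇒ b_1 = 12 − 8 − 0 = 4. So H_1 ≅ Z^4.

H_0 ≅ Z,  H_1 ≅ Z^4.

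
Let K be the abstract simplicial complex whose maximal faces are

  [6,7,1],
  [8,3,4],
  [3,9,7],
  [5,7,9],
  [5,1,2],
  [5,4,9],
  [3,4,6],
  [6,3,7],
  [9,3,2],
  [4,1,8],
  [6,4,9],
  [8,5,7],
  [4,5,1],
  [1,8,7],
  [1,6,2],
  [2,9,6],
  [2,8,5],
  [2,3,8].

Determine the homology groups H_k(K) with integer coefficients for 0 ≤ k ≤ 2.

H_0 = Z,  H_1 = Z ⊕ Z/2,  H_2 = 0.

K has 9 vertices, 27 edges, 18 triangles.
rank ∂_0 = 0, rank ∂_1 = 8 ⇒ b_0 = 9 − 0 − 8 = 1; all invariant factors of ∂_1 are 1 so no torsion. So H_0 = Z.
rank ∂_1 = 8, rank ∂_2 = 18 ⇒ b_1 = 27 − 8 − 18 = 1; ∂_2 has invariant factor(s) [2] giving torsion. So H_1 = Z ⊕ Z/2.
rank ∂_2 = 18, rank ∂_3 = 0 ⇒ b_2 = 18 − 18 − 0 = 0. So H_2 = 0.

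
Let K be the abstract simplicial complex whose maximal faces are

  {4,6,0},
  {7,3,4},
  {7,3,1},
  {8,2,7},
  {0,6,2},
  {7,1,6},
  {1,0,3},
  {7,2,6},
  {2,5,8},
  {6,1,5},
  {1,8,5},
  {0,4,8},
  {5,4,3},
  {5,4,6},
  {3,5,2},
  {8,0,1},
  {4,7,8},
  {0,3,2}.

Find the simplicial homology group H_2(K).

H_2 = Z.

Fix the vertex order 0 < 1 < 2 < 3 < 4 < 5 < 6 < 7 < 8 and write every simplex with vertices in increasing order. Then dim K = 2 and the simplices of K are:

  0-simplices (9): [0], [1], [2], [3], [4], [5], [6], [7], [8]
  1-simplices (27): (27 of them)
  2-simplices (18): [0,1,3], [0,1,8], [0,2,3], [0,2,6], [0,4,6], [0,4,8], [1,3,7], [1,5,6], [1,5,8], [1,6,7], [2,3,5], [2,5,8], [2,6,7], [2,7,8], [3,4,5], [3,4,7], [4,5,6], [4,7,8]

so the chain groups are C_0 ≅ Z^9, C_1 ≅ Z^27, C_2 ≅ Z^18.

The boundary map ∂_1: C_1 → C_0 is given by ∂[p,q] = [q] − [p]. For instance
  ∂[0,3] = [3] − [0].
The resulting 9×27 matrix has rank 8, and its Smith normal form has invariant factors (1,1,1,1,1,1,1,1).

Boundary ∂_2: C_2 → C_1 sends each 2-simplex [p,q,r] to [q,r] − [p,r] + [p,q]. For instance
  ∂[4,5,6] = [5,6] − [4,6] + [4,5],
  ∂[1,5,6] = [5,6] − [1,6] + [1,5].
The 27×18 boundary matrix has rank 17 and Smith normal form diag(1,1,1,1,1,1,1,1,1,1,1,1,1,1,1,1,1).

Computing H_k = (kernel of ∂_k) / (image of ∂_{k+1}):

  H_2: rank ker ∂_2 − rank ∂_3 = (18 − 17) − 0 = 1, and there is no ∂_3, so H_2 = Z.

(K is a triangulation of the torus T^2.)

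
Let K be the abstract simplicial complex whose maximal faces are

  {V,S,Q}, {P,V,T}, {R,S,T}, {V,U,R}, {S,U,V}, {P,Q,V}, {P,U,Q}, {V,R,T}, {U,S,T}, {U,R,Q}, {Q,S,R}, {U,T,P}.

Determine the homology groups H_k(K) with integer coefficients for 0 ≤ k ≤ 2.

H_0 ≅ Z,  H_1 ≅ Z/2Z,  H_2 = 0.

We work with the vertex ordering P < Q < R < S < T < U < V. The simplices of K, each written with vertices in increasing order, are:

  0-simplices (7): P, Q, R, S, T, U, V
  1-simplices (18): PQ, PT, PU, PV, QR, QS, QU, QV, RS, RT, RU, RV, ST, SU, SV, TU, TV, UV
  2-simplices (12): PQU, PQV, PTU, PTV, QRS, QRU, QSV, RST, RTV, RUV, STU, SUV

Hence C_0 ≅ Z^7, C_1 ≅ Z^18, C_2 ≅ Z^12.

Boundary ∂_1: C_1 → C_0 maps an edge to its endpoints' difference, ∂[p,q] = q − p. For instance
  ∂RT = T − R.
The resulting 7×18 matrix has rank 6, and its Smith normal form has invariant factors (1,1,1,1,1,1).

The boundary map ∂_2: C_2 → C_1 acts by ∂[p,q,r] = [q,r] − [p,r] + [p,q]. For instance
  ∂RST = ST − RT + RS,
  ∂QRU = RU − QU + QR.
The 18×12 boundary matrix has rank 12 and Smith normal form diag(1,1,1,1,1,1,1,1,1,1,1,2).

From H_k ≅ ker(∂_k) / im(∂_{k+1}) we obtain:

  H_0: rank C_0 − rank ∂_1 = 7 − 6 = 1, and the invariant factors of ∂_1 are all 1, so H_0 ≅ Z.
  H_1: rank ker ∂_1 − rank ∂_2 = (18 − 6) − 12 = 0, and ∂_2 has invariant factor 2 > 1, so H_1 ≅ Z/2Z.
  H_2: rank ker ∂_2 − rank ∂_3 = (12 − 12) − 0 = 0, and there is no ∂_3, so H_2 ≅ 0.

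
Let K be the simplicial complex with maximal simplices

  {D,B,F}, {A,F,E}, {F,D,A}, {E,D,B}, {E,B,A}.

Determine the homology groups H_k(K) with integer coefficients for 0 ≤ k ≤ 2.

H_0 = Z,  H_1 = Z,  H_2 = 0.

K has 5 vertices, 10 edges, 5 triangles.
rank ∂_0 = 0, rank ∂_1 = 4 ⇒ b_0 = 5 − 0 − 4 = 1; all invariant factors of ∂_1 are 1 so no torsion. So H_0 ≅ Z.
rank ∂_1 = 4, rank ∂_2 = 5 ⇒ b_1 = 10 − 4 − 5 = 1; all invariant factors of ∂_2 are 1 so no torsion. So H_1 ≅ Z.
rank ∂_2 = 5, rank ∂_3 = 0 ⇒ b_2 = 5 − 5 − 0 = 0. So H_2 ≅ 0.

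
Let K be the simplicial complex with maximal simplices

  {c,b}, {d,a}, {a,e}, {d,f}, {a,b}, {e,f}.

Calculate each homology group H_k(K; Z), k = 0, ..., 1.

H_0 ≅ Z,  H_1 ≅ Z.

Fix the vertex order a < b < c < d < e < f and write every simplex with vertices in increasing order. Then dim K = 1 and the simplices of K are:

  0-simplices (6): a, b, c, d, e, f
  1-simplices (6): ab, ad, ae, bc, df, ef

so the chain groups are C_0 ≅ Z^6, C_1 ≅ Z^6.

∂_1: C_1 → C_0 is given by ∂[p,q] = [q] − [p]. For instance
  ∂ad = d − a.
The 6×6 boundary matrix has rank 5 and Smith normal form diag(1,1,1,1,1).

From H_k ≅ ker(∂_k) / im(∂_{k+1}) we obtain:

  H_0: rank C_0 − rank ∂_1 = 6 − 5 = 1, and the invariant factors of ∂_1 are all 1, so H_0 = Z.
  H_1: rank ker ∂_1 − rank ∂_2 = (6 − 5) − 0 = 1, and there is no ∂_2, so H_1 = Z.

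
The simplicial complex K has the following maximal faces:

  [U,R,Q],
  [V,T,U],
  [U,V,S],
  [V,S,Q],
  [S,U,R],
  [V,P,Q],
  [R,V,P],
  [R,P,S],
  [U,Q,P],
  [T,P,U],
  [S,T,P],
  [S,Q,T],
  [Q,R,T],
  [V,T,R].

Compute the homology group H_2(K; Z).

We work with the vertex ordering P < Q < R < S < T < U < V. The simplices of K, each written with vertices in increasing order, are:

  0-simplices (7): P, Q, R, S, T, U, V
  1-simplices (21): PQ, PR, PS, PT, PU, PV, QR, QS, QT, QU, QV, RS, RT, RU, RV, ST, SU, SV, TU, TV, UV
  2-simplices (14): PQU, PQV, PRS, PRV, PST, PTU, QRT, QRU, QST, QSV, RSU, RTV, SUV, TUV

Hence C_0 ≅ Z^7, C_1 ≅ Z^21, C_2 ≅ Z^14.

The boundary map ∂_1: C_1 → C_0 maps an edge to its endpoints' difference, ∂[p,q] = q − p. For instance
  ∂RS = S − R.
As a 7×21 matrix over Z this has rank 6, with invariant factors (1,1,1,1,1,1).

The boundary map ∂_2: C_2 → C_1 maps a triangle to the signed sum of its edges. For instance
  ∂QRU = RU − QU + QR,
  ∂PRV = RV − PV + PR.
The resulting 21×14 matrix has rank 13, and its Smith normal form has invariant factors (1,1,1,1,1,1,1,1,1,1,1,1,1).

From H_k ≅ ker(∂_k) / im(∂_{k+1}) we obtain:

  H_2: rank ker ∂_2 − rank ∂_3 = (14 − 13) − 0 = 1, and there is no ∂_3, so H_2 = Z.

H_2 = Z.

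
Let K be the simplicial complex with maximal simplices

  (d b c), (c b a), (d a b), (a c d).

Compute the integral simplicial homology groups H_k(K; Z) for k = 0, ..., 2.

We work with the vertex ordering a < b < c < d. The simplices of K, each written with vertices in increasing order, are:

  0-simplices (4): a, b, c, d
  1-simplices (6): ab, ac, ad, bc, bd, cd
  2-simplices (4): abc, abd, acd, bcd

Hence C_0 ≅ Z^4, C_1 ≅ Z^6, C_2 ≅ Z^4.

∂_1: C_1 → C_0 sends each edge [p,q] (with p < q) to q − p. For instance
  ∂ab = b − a.
As a 4×6 matrix over Z this has rank 3, with invariant factors (1,1,1).

The boundary map ∂_2: C_2 → C_1 acts by ∂[p,q,r] = [q,r] − [p,r] + [p,q]. For instance
  ∂bcd = cd − bd + bc,
  ∂abd = bd − ad + ab.
The 6×4 boundary matrix has rank 3 and Smith normal form diag(1,1,1).

Now H_k = ker ∂_k / im ∂_{k+1}, so:

  H_0: rank C_0 − rank ∂_1 = 4 − 3 = 1, and the invariant factors of ∂_1 are all 1, so H_0 ≅ Z.
  H_1: rank ker ∂_1 − rank ∂_2 = (6 − 3) − 3 = 0, and the invariant factors of ∂_2 are all 1, so H_1 ≅ 0.
  H_2: rank ker ∂_2 − rank ∂_3 = (4 − 3) − 0 = 1, and there is no ∂_3, so H_2 ≅ Z.

H_0 ≅ Z,  H_1 = 0,  H_2 ≅ Z.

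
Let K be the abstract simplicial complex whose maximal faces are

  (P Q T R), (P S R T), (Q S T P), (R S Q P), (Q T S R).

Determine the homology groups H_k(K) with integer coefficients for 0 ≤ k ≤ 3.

H_0 ≅ Z,  H_1 = 0,  H_2 = 0,  H_3 ≅ Z.

We work with the vertex ordering P < Q < R < S < T. The simplices of K, each written with vertices in increasing order, are:

  0-simplices (5): P, Q, R, S, T
  1-simplices (10): PQ, PR, PS, PT, QR, QS, QT, RS, RT, ST
  2-simplices (10): PQR, PQS, PQT, PRS, PRT, PST, QRS, QRT, QST, RST
  3-simplices (5): PQRS, PQRT, PQST, PRST, QRST

so the chain groups are C_0 ≅ Z^5, C_1 ≅ Z^10, C_2 ≅ Z^10, C_3 ≅ Z^5.

∂_1: C_1 → C_0 is given by ∂[p,q] = [q] − [p].
This gives a 5×10 integer matrix of rank 4; reducing to Smith normal form yields diagonal entries (1,1,1,1).

∂_2: C_2 → C_1 sends each 2-simplex [p,q,r] to [q,r] − [p,r] + [p,q]. For instance
  ∂QRS = RS − QS + QR,
  ∂PQS = QS − PS + PQ.
This gives a 10×10 integer matrix of rank 6; reducing to Smith normal form yields diagonal entries (1,1,1,1,1,1).

Boundary ∂_3: C_3 → C_2 sends each 3-simplex σ to the alternating sum Σ_i (−1)^i (σ with its i-th vertex removed). For instance
  ∂PQRS = QRS − PRS + PQS − PQR,
  ∂PQRT = QRT − PRT + PQT − PQR.
The 10×5 boundary matrix has rank 4 and Smith normal form diag(1,1,1,1).

Computing H_k = (kernel of ∂_k) / (image of ∂_{k+1}):

  H_0: rank C_0 − rank ∂_1 = 5 − 4 = 1, and the invariant factors of ∂_1 are all 1, so H_0 = Z.
  H_1: rank ker ∂_1 − rank ∂_2 = (10 − 4) − 6 = 0, and the invariant factors of ∂_2 are all 1, so H_1 = 0.
  H_2: rank ker ∂_2 − rank ∂_3 = (10 − 6) − 4 = 0, and the invariant factors of ∂_3 are all 1, so H_2 = 0.
  H_3: rank ker ∂_3 − rank ∂_4 = (5 − 4) − 0 = 1, and there is no ∂_4, so H_3 = Z.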